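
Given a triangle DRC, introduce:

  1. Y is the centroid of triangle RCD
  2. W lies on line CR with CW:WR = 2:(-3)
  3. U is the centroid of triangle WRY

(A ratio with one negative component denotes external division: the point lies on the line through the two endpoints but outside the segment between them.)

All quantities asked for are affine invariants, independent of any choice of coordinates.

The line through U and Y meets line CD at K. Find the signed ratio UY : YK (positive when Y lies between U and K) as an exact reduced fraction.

Work in coordinates with D = (0, 0), R = (1, 0), C = (0, 1).
1. Y is the centroid of triangle RCD ⇒ Y = (1/3, 1/3)
2. W lies on line CR with CW:WR = 2:(-3) ⇒ W = (-2, 3)
3. U is the centroid of triangle WRY ⇒ U = (-2/9, 10/9)
line UY meets CD at K = (0, 4/5)
Y = U + t·(K−U) with t = 5/2, so UY:YK = 5/2:-3/2

UY:YK = -5/3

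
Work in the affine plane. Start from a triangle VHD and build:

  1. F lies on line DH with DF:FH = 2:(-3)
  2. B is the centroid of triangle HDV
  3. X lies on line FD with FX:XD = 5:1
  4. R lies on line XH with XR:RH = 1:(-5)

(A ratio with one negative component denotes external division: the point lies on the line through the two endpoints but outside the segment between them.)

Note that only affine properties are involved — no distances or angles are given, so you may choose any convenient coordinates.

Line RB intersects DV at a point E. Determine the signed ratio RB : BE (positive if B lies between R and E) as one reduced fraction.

Work in coordinates with V = (0, 0), H = (1, 0), D = (0, 1).
1. F lies on line DH with DF:FH = 2:(-3) ⇒ F = (-2, 3)
2. B is the centroid of triangle HDV ⇒ B = (1/3, 1/3)
3. X lies on line FD with FX:XD = 5:1 ⇒ X = (-1/3, 4/3)
4. R lies on line XH with XR:RH = 1:(-5) ⇒ R = (-2/3, 5/3)
line RB meets DV at E = (0, 7/9)
B = R + t·(E−R) with t = 3/2, so RB:BE = 3/2:-1/2

RB:BE = -3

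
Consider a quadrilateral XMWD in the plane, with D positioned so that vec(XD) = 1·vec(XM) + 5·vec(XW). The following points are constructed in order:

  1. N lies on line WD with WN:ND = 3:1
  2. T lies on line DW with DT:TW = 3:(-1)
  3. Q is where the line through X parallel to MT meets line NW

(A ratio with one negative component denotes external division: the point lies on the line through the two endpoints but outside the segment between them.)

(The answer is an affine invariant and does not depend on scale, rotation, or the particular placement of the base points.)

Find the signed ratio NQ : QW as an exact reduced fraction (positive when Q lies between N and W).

NQ:QW = -7/2

Assign X = (0, 0), M = (1, 0), W = (0, 1), D = (1, 5) — the answer is frame-independent, so this choice is without loss of generality.
1. N lies on line WD with WN:ND = 3:1 ⇒ N = (3/4, 4)
2. T lies on line DW with DT:TW = 3:(-1) ⇒ T = (-1/2, -1)
3. Q is where the line through X parallel to MT meets line NW ⇒ Q = (-3/10, -1/5)
Q = N + t·(W−N) with t = 7/5, so NQ:QW = t:(1−t) = 7/5:-2/5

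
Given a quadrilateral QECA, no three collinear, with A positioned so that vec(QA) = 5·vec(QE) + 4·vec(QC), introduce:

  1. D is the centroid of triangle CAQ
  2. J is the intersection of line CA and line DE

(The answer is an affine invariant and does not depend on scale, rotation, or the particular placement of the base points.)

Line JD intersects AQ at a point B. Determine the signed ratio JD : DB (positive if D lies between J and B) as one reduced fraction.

Work in coordinates with Q = (0, 0), E = (1, 0), C = (0, 1), A = (5, 4).
1. D is the centroid of triangle CAQ ⇒ D = (5/3, 5/3)
2. J is the intersection of line CA and line DE ⇒ J = (35/19, 40/19)
line JD meets AQ at B = (25/17, 20/17)
D = J + t·(B−J) with t = 17/36, so JD:DB = 17/36:19/36

JD:DB = 17/19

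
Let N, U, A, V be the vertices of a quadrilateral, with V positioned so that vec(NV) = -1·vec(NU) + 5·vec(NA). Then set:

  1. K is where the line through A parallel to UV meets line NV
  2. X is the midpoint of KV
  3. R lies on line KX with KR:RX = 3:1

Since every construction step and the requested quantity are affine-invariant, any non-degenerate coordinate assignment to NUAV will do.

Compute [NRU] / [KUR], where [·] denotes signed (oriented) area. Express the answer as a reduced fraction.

Set N = (0, 0), U = (1, 0), A = (0, 1), V = (-1, 5); any affine frame gives the same invariant.
1. K is where the line through A parallel to UV meets line NV ⇒ K = (-2/5, 2)
2. X is the midpoint of KV ⇒ X = (-7/10, 7/2)
3. R lies on line KX with KR:RX = 3:1 ⇒ R = (-5/8, 25/8)
2·[NRU] = -25/8, 2·[KUR] = 9/8
[NRU]:[KUR] = -25/8:9/8 = -25/9

[NRU]:[KUR] = -25/9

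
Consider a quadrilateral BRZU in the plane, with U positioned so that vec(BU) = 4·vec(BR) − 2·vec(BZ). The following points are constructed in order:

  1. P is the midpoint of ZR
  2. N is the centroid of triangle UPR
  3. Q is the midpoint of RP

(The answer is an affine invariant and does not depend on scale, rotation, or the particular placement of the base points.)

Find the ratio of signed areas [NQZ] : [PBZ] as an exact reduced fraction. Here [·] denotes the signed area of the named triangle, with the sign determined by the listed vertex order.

[NQZ]:[PBZ] = 1/2

Set B = (0, 0), R = (1, 0), Z = (0, 1), U = (4, -2); any affine frame gives the same invariant.
1. P is the midpoint of ZR ⇒ P = (1/2, 1/2)
2. N is the centroid of triangle UPR ⇒ N = (11/6, -1/2)
3. Q is the midpoint of RP ⇒ Q = (3/4, 1/4)
2·[NQZ] = -1/4, 2·[PBZ] = -1/2
[NQZ]:[PBZ] = -1/4:-1/2 = 1/2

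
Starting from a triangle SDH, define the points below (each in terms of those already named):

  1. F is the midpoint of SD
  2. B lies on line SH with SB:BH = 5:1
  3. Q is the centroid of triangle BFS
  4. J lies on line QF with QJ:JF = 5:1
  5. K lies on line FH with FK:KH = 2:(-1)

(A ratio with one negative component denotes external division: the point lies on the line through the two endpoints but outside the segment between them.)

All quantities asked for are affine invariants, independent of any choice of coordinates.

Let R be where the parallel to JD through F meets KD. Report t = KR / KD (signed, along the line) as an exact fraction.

Assign S = (0, 0), D = (1, 0), H = (0, 1) — the answer is frame-independent, so this choice is without loss of generality.
1. F is the midpoint of SD ⇒ F = (1/2, 0)
2. B lies on line SH with SB:BH = 5:1 ⇒ B = (0, 5/6)
3. Q is the centroid of triangle BFS ⇒ Q = (1/6, 5/18)
4. J lies on line QF with QJ:JF = 5:1 ⇒ J = (4/9, 5/108)
5. K lies on line FH with FK:KH = 2:(-1) ⇒ K = (-1/2, 2)
through F parallel to JD: direction (5/9, -5/108); meets KD at R = (31/30, -2/45)
R = K + t·(D−K) with t = 46/45

t = 46/45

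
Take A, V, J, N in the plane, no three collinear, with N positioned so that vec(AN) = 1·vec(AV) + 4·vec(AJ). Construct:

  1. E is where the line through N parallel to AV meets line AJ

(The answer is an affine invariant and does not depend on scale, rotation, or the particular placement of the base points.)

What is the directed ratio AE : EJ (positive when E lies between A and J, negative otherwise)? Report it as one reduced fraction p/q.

Assign A = (0, 0), V = (1, 0), J = (0, 1), N = (1, 4) — the answer is frame-independent, so this choice is without loss of generality.
1. E is where the line through N parallel to AV meets line AJ ⇒ E = (0, 4)
E = A + t·(J−A) with t = 4, so AE:EJ = t:(1−t) = 4:-3

AE:EJ = -4/3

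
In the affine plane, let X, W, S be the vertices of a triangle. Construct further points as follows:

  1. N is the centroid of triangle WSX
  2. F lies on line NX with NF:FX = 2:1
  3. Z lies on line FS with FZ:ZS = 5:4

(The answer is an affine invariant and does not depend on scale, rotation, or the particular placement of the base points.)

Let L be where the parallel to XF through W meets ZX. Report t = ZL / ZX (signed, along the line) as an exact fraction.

Choose coordinates X = (0, 0), W = (1, 0), S = (0, 1).
1. N is the centroid of triangle WSX ⇒ N = (1/3, 1/3)
2. F lies on line NX with NF:FX = 2:1 ⇒ F = (1/9, 1/9)
3. Z lies on line FS with FZ:ZS = 5:4 ⇒ Z = (4/81, 49/81)
through W parallel to XF: direction (1/9, 1/9); meets ZX at L = (-4/45, -49/45)
L = Z + t·(X−Z) with t = 14/5

t = 14/5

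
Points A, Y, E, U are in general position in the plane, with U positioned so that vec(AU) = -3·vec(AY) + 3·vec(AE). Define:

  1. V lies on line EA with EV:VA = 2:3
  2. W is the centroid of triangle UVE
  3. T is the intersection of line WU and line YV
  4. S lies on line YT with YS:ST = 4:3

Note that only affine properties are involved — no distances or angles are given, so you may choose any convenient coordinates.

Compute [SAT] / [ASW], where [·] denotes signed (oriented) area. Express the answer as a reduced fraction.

[SAT]:[ASW] = 1/14

Assign A = (0, 0), Y = (1, 0), E = (0, 1), U = (-3, 3) — the answer is frame-independent, so this choice is without loss of generality.
1. V lies on line EA with EV:VA = 2:3 ⇒ V = (0, 3/5)
2. W is the centroid of triangle UVE ⇒ W = (-1, 23/15)
3. T is the intersection of line WU and line YV ⇒ T = (3/2, -3/10)
4. S lies on line YT with YS:ST = 4:3 ⇒ S = (9/7, -6/35)
2·[SAT] = 9/70, 2·[ASW] = 9/5
[SAT]:[ASW] = 9/70:9/5 = 1/14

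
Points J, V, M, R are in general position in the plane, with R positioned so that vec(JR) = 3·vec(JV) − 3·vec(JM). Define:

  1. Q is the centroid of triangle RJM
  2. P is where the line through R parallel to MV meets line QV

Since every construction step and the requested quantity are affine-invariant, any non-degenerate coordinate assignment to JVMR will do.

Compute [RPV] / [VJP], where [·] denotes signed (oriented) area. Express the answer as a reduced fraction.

Choose coordinates J = (0, 0), V = (1, 0), M = (0, 1), R = (3, -3).
1. Q is the centroid of triangle RJM ⇒ Q = (1, -2/3)
2. P is where the line through R parallel to MV meets line QV ⇒ P = (1, -1)
2·[RPV] = -2, 2·[VJP] = 1
[RPV]:[VJP] = -2:1 = -2

[RPV]:[VJP] = -2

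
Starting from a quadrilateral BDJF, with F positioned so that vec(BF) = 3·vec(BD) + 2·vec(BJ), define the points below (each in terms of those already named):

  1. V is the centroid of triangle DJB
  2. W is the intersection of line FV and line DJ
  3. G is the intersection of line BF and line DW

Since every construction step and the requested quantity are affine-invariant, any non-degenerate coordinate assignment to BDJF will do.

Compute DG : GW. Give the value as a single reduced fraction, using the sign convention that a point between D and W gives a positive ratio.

DG:GW = 13/2

Set B = (0, 0), D = (1, 0), J = (0, 1), F = (3, 2); any affine frame gives the same invariant.
1. V is the centroid of triangle DJB ⇒ V = (1/3, 1/3)
2. W is the intersection of line FV and line DJ ⇒ W = (7/13, 6/13)
3. G is the intersection of line BF and line DW ⇒ G = (3/5, 2/5)
G = D + t·(W−D) with t = 13/15, so DG:GW = t:(1−t) = 13/15:2/15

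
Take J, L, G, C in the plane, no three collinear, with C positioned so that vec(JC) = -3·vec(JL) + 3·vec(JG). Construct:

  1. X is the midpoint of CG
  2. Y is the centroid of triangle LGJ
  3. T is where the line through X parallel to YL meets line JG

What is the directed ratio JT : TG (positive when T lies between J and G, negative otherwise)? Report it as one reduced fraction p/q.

Assign J = (0, 0), L = (1, 0), G = (0, 1), C = (-3, 3) — the answer is frame-independent, so this choice is without loss of generality.
1. X is the midpoint of CG ⇒ X = (-3/2, 2)
2. Y is the centroid of triangle LGJ ⇒ Y = (1/3, 1/3)
3. T is where the line through X parallel to YL meets line JG ⇒ T = (0, 5/4)
T = J + t·(G−J) with t = 5/4, so JT:TG = t:(1−t) = 5/4:-1/4

JT:TG = -5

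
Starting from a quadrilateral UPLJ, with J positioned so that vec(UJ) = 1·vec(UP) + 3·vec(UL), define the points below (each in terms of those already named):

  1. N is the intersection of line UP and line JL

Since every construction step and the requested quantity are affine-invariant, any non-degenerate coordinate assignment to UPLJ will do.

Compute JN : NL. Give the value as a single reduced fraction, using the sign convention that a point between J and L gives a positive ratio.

Work in coordinates with U = (0, 0), P = (1, 0), L = (0, 1), J = (1, 3).
1. N is the intersection of line UP and line JL ⇒ N = (-1/2, 0)
N = J + t·(L−J) with t = 3/2, so JN:NL = t:(1−t) = 3/2:-1/2

JN:NL = -3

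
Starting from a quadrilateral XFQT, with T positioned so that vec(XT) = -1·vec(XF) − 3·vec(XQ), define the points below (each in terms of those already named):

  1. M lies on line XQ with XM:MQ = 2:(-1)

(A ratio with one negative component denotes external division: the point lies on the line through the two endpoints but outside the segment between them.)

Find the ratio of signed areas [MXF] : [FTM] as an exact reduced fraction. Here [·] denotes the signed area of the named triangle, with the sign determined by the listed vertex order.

[MXF]:[FTM] = -2/7

Choose coordinates X = (0, 0), F = (1, 0), Q = (0, 1), T = (-1, -3).
1. M lies on line XQ with XM:MQ = 2:(-1) ⇒ M = (0, 2)
2·[MXF] = 2, 2·[FTM] = -7
[MXF]:[FTM] = 2:-7 = -2/7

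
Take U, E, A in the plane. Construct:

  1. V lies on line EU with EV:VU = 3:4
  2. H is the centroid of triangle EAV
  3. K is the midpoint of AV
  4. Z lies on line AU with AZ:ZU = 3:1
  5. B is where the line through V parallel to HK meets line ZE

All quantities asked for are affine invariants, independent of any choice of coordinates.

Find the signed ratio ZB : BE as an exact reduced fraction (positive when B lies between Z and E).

ZB:BE = 1/2

Work in coordinates with U = (0, 0), E = (1, 0), A = (0, 1).
1. V lies on line EU with EV:VU = 3:4 ⇒ V = (4/7, 0)
2. H is the centroid of triangle EAV ⇒ H = (11/21, 1/3)
3. K is the midpoint of AV ⇒ K = (2/7, 1/2)
4. Z lies on line AU with AZ:ZU = 3:1 ⇒ Z = (0, 1/4)
5. B is where the line through V parallel to HK meets line ZE ⇒ B = (1/3, 1/6)
B = Z + t·(E−Z) with t = 1/3, so ZB:BE = t:(1−t) = 1/3:2/3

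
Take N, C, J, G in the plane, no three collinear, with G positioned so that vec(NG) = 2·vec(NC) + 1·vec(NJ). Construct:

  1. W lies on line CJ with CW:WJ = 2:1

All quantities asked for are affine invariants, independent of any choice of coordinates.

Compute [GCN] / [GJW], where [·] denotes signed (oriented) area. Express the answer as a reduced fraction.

[GCN]:[GJW] = -3/2

Set N = (0, 0), C = (1, 0), J = (0, 1), G = (2, 1); any affine frame gives the same invariant.
1. W lies on line CJ with CW:WJ = 2:1 ⇒ W = (1/3, 2/3)
2·[GCN] = -1, 2·[GJW] = 2/3
[GCN]:[GJW] = -1:2/3 = -3/2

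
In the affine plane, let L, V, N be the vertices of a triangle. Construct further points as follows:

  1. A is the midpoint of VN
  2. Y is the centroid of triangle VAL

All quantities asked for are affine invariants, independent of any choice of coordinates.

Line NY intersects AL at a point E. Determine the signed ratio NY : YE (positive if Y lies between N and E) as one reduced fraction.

NY:YE = -4

Choose coordinates L = (0, 0), V = (1, 0), N = (0, 1).
1. A is the midpoint of VN ⇒ A = (1/2, 1/2)
2. Y is the centroid of triangle VAL ⇒ Y = (1/2, 1/6)
line NY meets AL at E = (3/8, 3/8)
Y = N + t·(E−N) with t = 4/3, so NY:YE = 4/3:-1/3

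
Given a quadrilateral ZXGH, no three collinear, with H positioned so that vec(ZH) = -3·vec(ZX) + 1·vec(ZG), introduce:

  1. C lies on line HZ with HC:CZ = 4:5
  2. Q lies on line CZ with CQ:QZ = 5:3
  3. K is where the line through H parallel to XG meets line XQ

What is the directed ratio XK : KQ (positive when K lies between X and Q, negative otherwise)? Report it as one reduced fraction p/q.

XK:KQ = -36/19

Choose coordinates Z = (0, 0), X = (1, 0), G = (0, 1), H = (-3, 1).
1. C lies on line HZ with HC:CZ = 4:5 ⇒ C = (-5/3, 5/9)
2. Q lies on line CZ with CQ:QZ = 5:3 ⇒ Q = (-5/8, 5/24)
3. K is where the line through H parallel to XG meets line XQ ⇒ K = (-83/34, 15/34)
K = X + t·(Q−X) with t = 36/17, so XK:KQ = t:(1−t) = 36/17:-19/17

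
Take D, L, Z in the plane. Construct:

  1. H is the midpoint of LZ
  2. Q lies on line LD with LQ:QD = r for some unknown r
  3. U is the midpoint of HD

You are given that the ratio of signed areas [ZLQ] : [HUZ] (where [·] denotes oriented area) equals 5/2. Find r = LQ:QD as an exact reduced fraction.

r = 5/3

Assign D = (0, 0), L = (1, 0), Z = (0, 1) — the answer is frame-independent, so this choice is without loss of generality.
1. H is the midpoint of LZ ⇒ H = (1/2, 1/2)
2. With LQ:QD = r, write λ = r/(r+1) so Q = L + λ·(D−L); Q is affine-linear in λ
3. U is the midpoint of HD ⇒ U = (1/4, 1/4)
Every point depending on Q is an affine combination of Q and λ-independent points, so each such coordinate is linear in λ; the λ² term in each signed area is a multiple of (D−L)×(D−L) = 0, so 2·[ZLQ] and 2·[HUZ] are each linear in λ. Evaluating at λ=0 and λ=1:
  2·[ZLQ] = −λ,   2·[HUZ] = -1/4
So [ZLQ]:[HUZ] = (−λ) / (-1/4). Setting this equal to 5/2:
  −λ = 5/2·(-1/4)  ⇒  λ = 5/8
Then r = λ/(1−λ) = (5/8)/(3/8) = 5/3. Check: with r = 5/3, Q = (3/8, 0) and [ZLQ]:[HUZ] = 5/2 as required.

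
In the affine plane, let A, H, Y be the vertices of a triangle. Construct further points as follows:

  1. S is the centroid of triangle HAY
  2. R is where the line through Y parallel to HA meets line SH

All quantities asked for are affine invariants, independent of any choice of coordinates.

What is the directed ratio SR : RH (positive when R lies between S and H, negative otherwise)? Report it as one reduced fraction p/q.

Choose coordinates A = (0, 0), H = (1, 0), Y = (0, 1).
1. S is the centroid of triangle HAY ⇒ S = (1/3, 1/3)
2. R is where the line through Y parallel to HA meets line SH ⇒ R = (-1, 1)
R = S + t·(H−S) with t = -2, so SR:RH = t:(1−t) = -2:3

SR:RH = -2/3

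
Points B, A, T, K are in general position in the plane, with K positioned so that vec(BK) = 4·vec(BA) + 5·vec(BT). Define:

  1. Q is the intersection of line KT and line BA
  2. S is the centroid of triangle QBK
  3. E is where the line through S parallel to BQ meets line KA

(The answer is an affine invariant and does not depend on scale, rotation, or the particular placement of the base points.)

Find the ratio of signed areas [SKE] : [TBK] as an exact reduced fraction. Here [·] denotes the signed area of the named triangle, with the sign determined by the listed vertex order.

[SKE]:[TBK] = -5/6

Choose coordinates B = (0, 0), A = (1, 0), T = (0, 1), K = (4, 5).
1. Q is the intersection of line KT and line BA ⇒ Q = (-1, 0)
2. S is the centroid of triangle QBK ⇒ S = (1, 5/3)
3. E is where the line through S parallel to BQ meets line KA ⇒ E = (2, 5/3)
2·[SKE] = -10/3, 2·[TBK] = 4
[SKE]:[TBK] = -10/3:4 = -5/6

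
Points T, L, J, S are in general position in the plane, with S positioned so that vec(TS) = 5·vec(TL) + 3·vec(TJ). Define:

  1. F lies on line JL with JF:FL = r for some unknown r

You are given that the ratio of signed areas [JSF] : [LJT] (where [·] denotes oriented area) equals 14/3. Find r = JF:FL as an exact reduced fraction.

Choose coordinates T = (0, 0), L = (1, 0), J = (0, 1), S = (5, 3).
1. With JF:FL = r, write λ = r/(r+1) so F = J + λ·(L−J); F is affine-linear in λ
Every point depending on F is an affine combination of F and λ-independent points, so each such coordinate is linear in λ; the λ² term in each signed area is a multiple of (L−J)×(L−J) = 0, so 2·[JSF] and 2·[LJT] are each linear in λ. Evaluating at λ=0 and λ=1:
  2·[JSF] = -7·λ,   2·[LJT] = 1
So [JSF]:[LJT] = (-7·λ) / (1). Setting this equal to 14/3:
  -7·λ = 14/3·(1)  ⇒  λ = -2/3
Then r = λ/(1−λ) = (-2/3)/(5/3) = -2/5. Check: with r = -2/5, F = (-2/3, 5/3) and [JSF]:[LJT] = 14/3 as required.

r = -2/5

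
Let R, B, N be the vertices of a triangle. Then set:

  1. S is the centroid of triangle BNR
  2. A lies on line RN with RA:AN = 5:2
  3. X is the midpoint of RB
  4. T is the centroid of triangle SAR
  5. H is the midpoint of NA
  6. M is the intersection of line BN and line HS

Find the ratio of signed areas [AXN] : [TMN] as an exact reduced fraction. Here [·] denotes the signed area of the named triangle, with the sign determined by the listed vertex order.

Choose coordinates R = (0, 0), B = (1, 0), N = (0, 1).
1. S is the centroid of triangle BNR ⇒ S = (1/3, 1/3)
2. A lies on line RN with RA:AN = 5:2 ⇒ A = (0, 5/7)
3. X is the midpoint of RB ⇒ X = (1/2, 0)
4. T is the centroid of triangle SAR ⇒ T = (1/9, 22/63)
5. H is the midpoint of NA ⇒ H = (0, 6/7)
6. M is the intersection of line BN and line HS ⇒ M = (-1/4, 5/4)
2·[AXN] = 1/7, 2·[TMN] = -17/126
[AXN]:[TMN] = 1/7:-17/126 = -18/17

[AXN]:[TMN] = -18/17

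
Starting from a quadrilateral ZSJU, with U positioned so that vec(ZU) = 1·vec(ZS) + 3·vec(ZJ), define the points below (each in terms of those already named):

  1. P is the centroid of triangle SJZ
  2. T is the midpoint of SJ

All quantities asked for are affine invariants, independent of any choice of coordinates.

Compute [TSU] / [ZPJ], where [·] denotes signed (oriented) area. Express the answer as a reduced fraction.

Set Z = (0, 0), S = (1, 0), J = (0, 1), U = (1, 3); any affine frame gives the same invariant.
1. P is the centroid of triangle SJZ ⇒ P = (1/3, 1/3)
2. T is the midpoint of SJ ⇒ T = (1/2, 1/2)
2·[TSU] = 3/2, 2·[ZPJ] = 1/3
[TSU]:[ZPJ] = 3/2:1/3 = 9/2

[TSU]:[ZPJ] = 9/2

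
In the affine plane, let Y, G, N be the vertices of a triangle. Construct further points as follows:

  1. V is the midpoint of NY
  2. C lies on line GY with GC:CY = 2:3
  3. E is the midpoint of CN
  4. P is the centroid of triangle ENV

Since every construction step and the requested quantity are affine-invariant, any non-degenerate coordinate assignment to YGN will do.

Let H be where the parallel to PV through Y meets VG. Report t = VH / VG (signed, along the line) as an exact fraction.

Work in coordinates with Y = (0, 0), G = (1, 0), N = (0, 1).
1. V is the midpoint of NY ⇒ V = (0, 1/2)
2. C lies on line GY with GC:CY = 2:3 ⇒ C = (3/5, 0)
3. E is the midpoint of CN ⇒ E = (3/10, 1/2)
4. P is the centroid of triangle ENV ⇒ P = (1/10, 2/3)
through Y parallel to PV: direction (-1/10, -1/6); meets VG at H = (3/13, 5/13)
H = V + t·(G−V) with t = 3/13

t = 3/13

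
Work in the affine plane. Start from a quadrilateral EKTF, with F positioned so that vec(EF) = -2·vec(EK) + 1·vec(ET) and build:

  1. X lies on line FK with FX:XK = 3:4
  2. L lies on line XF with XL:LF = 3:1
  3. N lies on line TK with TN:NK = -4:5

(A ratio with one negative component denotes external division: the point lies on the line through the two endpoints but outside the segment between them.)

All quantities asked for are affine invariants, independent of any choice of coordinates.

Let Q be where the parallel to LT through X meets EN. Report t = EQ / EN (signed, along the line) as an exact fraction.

t = 29/247

Work in coordinates with E = (0, 0), K = (1, 0), T = (0, 1), F = (-2, 1).
1. X lies on line FK with FX:XK = 3:4 ⇒ X = (-5/7, 4/7)
2. L lies on line XF with XL:LF = 3:1 ⇒ L = (-47/28, 25/28)
3. N lies on line TK with TN:NK = -4:5 ⇒ N = (-4, 5)
through X parallel to LT: direction (47/28, 3/28); meets EN at Q = (-116/247, 145/247)
Q = E + t·(N−E) with t = 29/247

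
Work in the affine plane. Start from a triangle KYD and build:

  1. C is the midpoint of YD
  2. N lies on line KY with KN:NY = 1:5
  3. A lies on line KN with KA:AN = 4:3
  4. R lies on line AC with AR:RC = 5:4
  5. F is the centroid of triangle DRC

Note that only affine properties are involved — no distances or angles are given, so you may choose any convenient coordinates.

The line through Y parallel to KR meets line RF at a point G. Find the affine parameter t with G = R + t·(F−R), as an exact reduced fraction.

Choose coordinates K = (0, 0), Y = (1, 0), D = (0, 1).
1. C is the midpoint of YD ⇒ C = (1/2, 1/2)
2. N lies on line KY with KN:NY = 1:5 ⇒ N = (1/6, 0)
3. A lies on line KN with KA:AN = 4:3 ⇒ A = (2/21, 0)
4. R lies on line AC with AR:RC = 5:4 ⇒ R = (121/378, 5/18)
5. F is the centroid of triangle DRC ⇒ F = (155/567, 16/27)
through Y parallel to KR: direction (121/378, 5/18); meets RF at G = (3529/8127, -190/387)
G = R + t·(F−R) with t = -105/43

t = -105/43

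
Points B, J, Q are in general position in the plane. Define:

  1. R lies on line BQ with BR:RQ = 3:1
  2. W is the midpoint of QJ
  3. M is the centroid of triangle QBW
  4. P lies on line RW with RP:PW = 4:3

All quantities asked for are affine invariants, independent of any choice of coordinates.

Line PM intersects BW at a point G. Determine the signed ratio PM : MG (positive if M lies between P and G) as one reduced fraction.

Choose coordinates B = (0, 0), J = (1, 0), Q = (0, 1).
1. R lies on line BQ with BR:RQ = 3:1 ⇒ R = (0, 3/4)
2. W is the midpoint of QJ ⇒ W = (1/2, 1/2)
3. M is the centroid of triangle QBW ⇒ M = (1/6, 1/2)
4. P lies on line RW with RP:PW = 4:3 ⇒ P = (2/7, 17/28)
line PM meets BW at G = (7/2, 7/2)
M = P + t·(G−P) with t = -1/27, so PM:MG = -1/27:28/27

PM:MG = -1/28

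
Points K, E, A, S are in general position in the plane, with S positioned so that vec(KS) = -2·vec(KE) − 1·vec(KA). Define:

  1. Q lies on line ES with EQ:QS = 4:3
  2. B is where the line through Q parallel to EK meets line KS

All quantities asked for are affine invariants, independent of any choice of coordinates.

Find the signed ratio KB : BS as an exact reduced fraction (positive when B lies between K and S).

Assign K = (0, 0), E = (1, 0), A = (0, 1), S = (-2, -1) — the answer is frame-independent, so this choice is without loss of generality.
1. Q lies on line ES with EQ:QS = 4:3 ⇒ Q = (-5/7, -4/7)
2. B is where the line through Q parallel to EK meets line KS ⇒ B = (-8/7, -4/7)
B = K + t·(S−K) with t = 4/7, so KB:BS = t:(1−t) = 4/7:3/7

KB:BS = 4/3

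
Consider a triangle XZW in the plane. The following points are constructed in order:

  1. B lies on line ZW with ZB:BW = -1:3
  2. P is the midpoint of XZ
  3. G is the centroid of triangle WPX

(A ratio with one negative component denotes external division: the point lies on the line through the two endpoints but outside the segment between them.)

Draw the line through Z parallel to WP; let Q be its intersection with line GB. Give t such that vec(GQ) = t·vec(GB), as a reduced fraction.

Assign X = (0, 0), Z = (1, 0), W = (0, 1) — the answer is frame-independent, so this choice is without loss of generality.
1. B lies on line ZW with ZB:BW = -1:3 ⇒ B = (3/2, -1/2)
2. P is the midpoint of XZ ⇒ P = (1/2, 0)
3. G is the centroid of triangle WPX ⇒ G = (1/6, 1/3)
through Z parallel to WP: direction (1/2, -1); meets GB at Q = (25/22, -3/11)
Q = G + t·(B−G) with t = 8/11

t = 8/11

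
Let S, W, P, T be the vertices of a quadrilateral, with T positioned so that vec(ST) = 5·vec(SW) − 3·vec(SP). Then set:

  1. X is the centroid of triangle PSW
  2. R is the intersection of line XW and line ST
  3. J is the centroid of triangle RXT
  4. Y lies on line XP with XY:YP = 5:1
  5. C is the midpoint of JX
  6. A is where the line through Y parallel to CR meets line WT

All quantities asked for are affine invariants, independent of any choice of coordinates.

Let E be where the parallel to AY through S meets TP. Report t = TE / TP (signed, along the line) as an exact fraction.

t = 16/63

Assign S = (0, 0), W = (1, 0), P = (0, 1), T = (5, -3) — the answer is frame-independent, so this choice is without loss of generality.
1. X is the centroid of triangle PSW ⇒ X = (1/3, 1/3)
2. R is the intersection of line XW and line ST ⇒ R = (-5, 3)
3. J is the centroid of triangle RXT ⇒ J = (1/9, 1/9)
4. Y lies on line XP with XY:YP = 5:1 ⇒ Y = (1/18, 8/9)
5. C is the midpoint of JX ⇒ C = (2/9, 2/9)
6. A is where the line through Y parallel to CR meets line WT ⇒ A = (-95/123, 109/82)
through S parallel to AY: direction (611/738, -325/738); meets TP at E = (235/63, -125/63)
E = T + t·(P−T) with t = 16/63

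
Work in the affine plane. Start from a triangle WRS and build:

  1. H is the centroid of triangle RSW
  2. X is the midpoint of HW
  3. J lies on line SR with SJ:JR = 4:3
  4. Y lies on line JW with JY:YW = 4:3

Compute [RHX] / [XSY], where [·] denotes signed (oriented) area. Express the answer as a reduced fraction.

Work in coordinates with W = (0, 0), R = (1, 0), S = (0, 1).
1. H is the centroid of triangle RSW ⇒ H = (1/3, 1/3)
2. X is the midpoint of HW ⇒ X = (1/6, 1/6)
3. J lies on line SR with SJ:JR = 4:3 ⇒ J = (4/7, 3/7)
4. Y lies on line JW with JY:YW = 4:3 ⇒ Y = (12/49, 9/49)
2·[RHX] = 1/6, 2·[XSY] = -10/147
[RHX]:[XSY] = 1/6:-10/147 = -49/20

[RHX]:[XSY] = -49/20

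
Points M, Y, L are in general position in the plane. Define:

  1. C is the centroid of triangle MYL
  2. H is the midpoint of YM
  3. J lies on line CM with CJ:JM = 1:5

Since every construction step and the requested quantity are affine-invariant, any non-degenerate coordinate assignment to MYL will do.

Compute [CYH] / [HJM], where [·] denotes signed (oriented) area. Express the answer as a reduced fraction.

Choose coordinates M = (0, 0), Y = (1, 0), L = (0, 1).
1. C is the centroid of triangle MYL ⇒ C = (1/3, 1/3)
2. H is the midpoint of YM ⇒ H = (1/2, 0)
3. J lies on line CM with CJ:JM = 1:5 ⇒ J = (5/18, 5/18)
2·[CYH] = -1/6, 2·[HJM] = 5/36
[CYH]:[HJM] = -1/6:5/36 = -6/5

[CYH]:[HJM] = -6/5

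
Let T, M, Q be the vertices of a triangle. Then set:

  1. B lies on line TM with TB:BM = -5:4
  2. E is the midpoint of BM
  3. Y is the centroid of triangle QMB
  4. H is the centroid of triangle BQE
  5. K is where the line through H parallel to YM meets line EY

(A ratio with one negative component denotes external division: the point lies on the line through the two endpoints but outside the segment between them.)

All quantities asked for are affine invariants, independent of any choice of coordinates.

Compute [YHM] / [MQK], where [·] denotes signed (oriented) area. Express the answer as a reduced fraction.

Work in coordinates with T = (0, 0), M = (1, 0), Q = (0, 1).
1. B lies on line TM with TB:BM = -5:4 ⇒ B = (5, 0)
2. E is the midpoint of BM ⇒ E = (3, 0)
3. Y is the centroid of triangle QMB ⇒ Y = (2, 1/3)
4. H is the centroid of triangle BQE ⇒ H = (8/3, 1/3)
5. K is where the line through H parallel to YM meets line EY ⇒ K = (7/3, 2/9)
2·[YHM] = -2/9, 2·[MQK] = -14/9
[YHM]:[MQK] = -2/9:-14/9 = 1/7

[YHM]:[MQK] = 1/7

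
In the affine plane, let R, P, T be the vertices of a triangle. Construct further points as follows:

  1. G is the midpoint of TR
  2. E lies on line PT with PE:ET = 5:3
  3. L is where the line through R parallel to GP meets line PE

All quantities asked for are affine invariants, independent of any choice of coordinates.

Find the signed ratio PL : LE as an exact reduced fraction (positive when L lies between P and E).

PL:LE = -8/13

Work in coordinates with R = (0, 0), P = (1, 0), T = (0, 1).
1. G is the midpoint of TR ⇒ G = (0, 1/2)
2. E lies on line PT with PE:ET = 5:3 ⇒ E = (3/8, 5/8)
3. L is where the line through R parallel to GP meets line PE ⇒ L = (2, -1)
L = P + t·(E−P) with t = -8/5, so PL:LE = t:(1−t) = -8/5:13/5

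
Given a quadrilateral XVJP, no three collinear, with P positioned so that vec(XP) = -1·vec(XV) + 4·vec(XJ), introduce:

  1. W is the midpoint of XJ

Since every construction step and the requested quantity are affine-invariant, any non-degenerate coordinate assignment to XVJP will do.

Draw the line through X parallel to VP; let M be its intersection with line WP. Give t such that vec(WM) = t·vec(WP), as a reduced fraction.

t = -1/3

Choose coordinates X = (0, 0), V = (1, 0), J = (0, 1), P = (-1, 4).
1. W is the midpoint of XJ ⇒ W = (0, 1/2)
through X parallel to VP: direction (-2, 4); meets WP at M = (1/3, -2/3)
M = W + t·(P−W) with t = -1/3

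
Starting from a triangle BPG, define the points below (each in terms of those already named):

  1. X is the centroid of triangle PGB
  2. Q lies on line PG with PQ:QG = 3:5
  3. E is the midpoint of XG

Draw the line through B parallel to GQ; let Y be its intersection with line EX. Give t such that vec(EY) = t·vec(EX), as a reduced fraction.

t = 5

Set B = (0, 0), P = (1, 0), G = (0, 1); any affine frame gives the same invariant.
1. X is the centroid of triangle PGB ⇒ X = (1/3, 1/3)
2. Q lies on line PG with PQ:QG = 3:5 ⇒ Q = (5/8, 3/8)
3. E is the midpoint of XG ⇒ E = (1/6, 2/3)
through B parallel to GQ: direction (5/8, -5/8); meets EX at Y = (1, -1)
Y = E + t·(X−E) with t = 5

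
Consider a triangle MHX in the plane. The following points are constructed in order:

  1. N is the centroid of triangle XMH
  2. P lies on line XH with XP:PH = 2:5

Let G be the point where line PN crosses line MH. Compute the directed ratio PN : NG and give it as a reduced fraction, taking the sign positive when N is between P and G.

PN:NG = 8/7

Set M = (0, 0), H = (1, 0), X = (0, 1); any affine frame gives the same invariant.
1. N is the centroid of triangle XMH ⇒ N = (1/3, 1/3)
2. P lies on line XH with XP:PH = 2:5 ⇒ P = (2/7, 5/7)
line PN meets MH at G = (3/8, 0)
N = P + t·(G−P) with t = 8/15, so PN:NG = 8/15:7/15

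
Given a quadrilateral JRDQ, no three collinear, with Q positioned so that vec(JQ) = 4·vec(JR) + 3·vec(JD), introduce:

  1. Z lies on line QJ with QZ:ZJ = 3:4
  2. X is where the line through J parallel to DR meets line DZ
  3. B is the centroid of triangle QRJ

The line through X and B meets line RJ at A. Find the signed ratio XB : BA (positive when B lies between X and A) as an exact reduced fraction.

XB:BA = -5/21

Work in coordinates with J = (0, 0), R = (1, 0), D = (0, 1), Q = (4, 3).
1. Z lies on line QJ with QZ:ZJ = 3:4 ⇒ Z = (16/7, 12/7)
2. X is where the line through J parallel to DR meets line DZ ⇒ X = (-16/21, 16/21)
3. B is the centroid of triangle QRJ ⇒ B = (5/3, 1)
line XB meets RJ at A = (-128/15, 0)
B = X + t·(A−X) with t = -5/16, so XB:BA = -5/16:21/16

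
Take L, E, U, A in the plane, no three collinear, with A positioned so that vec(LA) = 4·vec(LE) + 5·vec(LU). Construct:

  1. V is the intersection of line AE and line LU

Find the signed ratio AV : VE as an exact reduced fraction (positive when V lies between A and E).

AV:VE = -4

Choose coordinates L = (0, 0), E = (1, 0), U = (0, 1), A = (4, 5).
1. V is the intersection of line AE and line LU ⇒ V = (0, -5/3)
V = A + t·(E−A) with t = 4/3, so AV:VE = t:(1−t) = 4/3:-1/3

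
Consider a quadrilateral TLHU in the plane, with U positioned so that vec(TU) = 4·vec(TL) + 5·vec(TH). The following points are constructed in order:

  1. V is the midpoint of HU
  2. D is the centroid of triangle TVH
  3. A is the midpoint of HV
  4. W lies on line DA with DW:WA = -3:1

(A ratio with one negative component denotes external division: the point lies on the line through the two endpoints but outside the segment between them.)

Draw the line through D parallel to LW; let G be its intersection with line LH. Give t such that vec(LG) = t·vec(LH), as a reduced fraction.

t = 2/5

Assign T = (0, 0), L = (1, 0), H = (0, 1), U = (4, 5) — the answer is frame-independent, so this choice is without loss of generality.
1. V is the midpoint of HU ⇒ V = (2, 3)
2. D is the centroid of triangle TVH ⇒ D = (2/3, 4/3)
3. A is the midpoint of HV ⇒ A = (1, 2)
4. W lies on line DA with DW:WA = -3:1 ⇒ W = (7/6, 7/3)
through D parallel to LW: direction (1/6, 7/3); meets LH at G = (3/5, 2/5)
G = L + t·(H−L) with t = 2/5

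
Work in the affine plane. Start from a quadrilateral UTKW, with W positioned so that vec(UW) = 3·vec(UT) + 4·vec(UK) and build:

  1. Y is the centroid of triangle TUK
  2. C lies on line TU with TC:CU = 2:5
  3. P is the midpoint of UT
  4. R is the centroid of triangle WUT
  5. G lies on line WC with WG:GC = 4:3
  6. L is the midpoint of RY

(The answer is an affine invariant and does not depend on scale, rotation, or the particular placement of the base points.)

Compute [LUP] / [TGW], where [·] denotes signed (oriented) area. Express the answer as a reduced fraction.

Work in coordinates with U = (0, 0), T = (1, 0), K = (0, 1), W = (3, 4).
1. Y is the centroid of triangle TUK ⇒ Y = (1/3, 1/3)
2. C lies on line TU with TC:CU = 2:5 ⇒ C = (5/7, 0)
3. P is the midpoint of UT ⇒ P = (1/2, 0)
4. R is the centroid of triangle WUT ⇒ R = (4/3, 4/3)
5. G lies on line WC with WG:GC = 4:3 ⇒ G = (83/49, 12/7)
6. L is the midpoint of RY ⇒ L = (5/6, 5/6)
2·[LUP] = 5/12, 2·[TGW] = -32/49
[LUP]:[TGW] = 5/12:-32/49 = -245/384

[LUP]:[TGW] = -245/384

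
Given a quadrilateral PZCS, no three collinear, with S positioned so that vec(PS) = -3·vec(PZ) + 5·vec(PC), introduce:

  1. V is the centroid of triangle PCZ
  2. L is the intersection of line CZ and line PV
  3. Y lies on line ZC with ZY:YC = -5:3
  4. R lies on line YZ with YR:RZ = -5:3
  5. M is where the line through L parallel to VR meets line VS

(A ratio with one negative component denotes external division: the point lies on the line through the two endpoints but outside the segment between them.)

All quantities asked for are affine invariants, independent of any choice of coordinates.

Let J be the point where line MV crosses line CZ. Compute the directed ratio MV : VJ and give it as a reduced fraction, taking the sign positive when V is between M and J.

Set P = (0, 0), Z = (1, 0), C = (0, 1), S = (-3, 5); any affine frame gives the same invariant.
1. V is the centroid of triangle PCZ ⇒ V = (1/3, 1/3)
2. L is the intersection of line CZ and line PV ⇒ L = (1/2, 1/2)
3. Y lies on line ZC with ZY:YC = -5:3 ⇒ Y = (-3/2, 5/2)
4. R lies on line YZ with YR:RZ = -5:3 ⇒ R = (19/4, -15/4)
5. M is where the line through L parallel to VR meets line VS ⇒ M = (-43/126, 23/18)
line MV meets CZ at J = (-1/2, 3/2)
V = M + t·(J−M) with t = -17/4, so MV:VJ = -17/4:21/4

MV:VJ = -17/21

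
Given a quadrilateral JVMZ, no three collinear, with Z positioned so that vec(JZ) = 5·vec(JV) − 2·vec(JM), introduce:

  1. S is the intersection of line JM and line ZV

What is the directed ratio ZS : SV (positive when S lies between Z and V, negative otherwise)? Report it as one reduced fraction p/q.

Work in coordinates with J = (0, 0), V = (1, 0), M = (0, 1), Z = (5, -2).
1. S is the intersection of line JM and line ZV ⇒ S = (0, 1/2)
S = Z + t·(V−Z) with t = 5/4, so ZS:SV = t:(1−t) = 5/4:-1/4

ZS:SV = -5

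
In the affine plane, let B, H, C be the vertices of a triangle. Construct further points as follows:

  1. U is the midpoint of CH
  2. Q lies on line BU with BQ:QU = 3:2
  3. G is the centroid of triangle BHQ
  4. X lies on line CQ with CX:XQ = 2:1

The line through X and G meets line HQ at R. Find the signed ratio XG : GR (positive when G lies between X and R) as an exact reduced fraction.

Set B = (0, 0), H = (1, 0), C = (0, 1); any affine frame gives the same invariant.
1. U is the midpoint of CH ⇒ U = (1/2, 1/2)
2. Q lies on line BU with BQ:QU = 3:2 ⇒ Q = (3/10, 3/10)
3. G is the centroid of triangle BHQ ⇒ G = (13/30, 1/10)
4. X lies on line CQ with CX:XQ = 2:1 ⇒ X = (1/5, 8/15)
line XG meets HQ at R = (1/3, 2/7)
G = X + t·(R−X) with t = 7/4, so XG:GR = 7/4:-3/4

XG:GR = -7/3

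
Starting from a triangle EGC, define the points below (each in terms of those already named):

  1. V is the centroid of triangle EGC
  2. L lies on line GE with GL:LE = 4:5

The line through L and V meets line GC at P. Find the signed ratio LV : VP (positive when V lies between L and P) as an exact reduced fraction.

LV:VP = 1/3

Set E = (0, 0), G = (1, 0), C = (0, 1); any affine frame gives the same invariant.
1. V is the centroid of triangle EGC ⇒ V = (1/3, 1/3)
2. L lies on line GE with GL:LE = 4:5 ⇒ L = (5/9, 0)
line LV meets GC at P = (-1/3, 4/3)
V = L + t·(P−L) with t = 1/4, so LV:VP = 1/4:3/4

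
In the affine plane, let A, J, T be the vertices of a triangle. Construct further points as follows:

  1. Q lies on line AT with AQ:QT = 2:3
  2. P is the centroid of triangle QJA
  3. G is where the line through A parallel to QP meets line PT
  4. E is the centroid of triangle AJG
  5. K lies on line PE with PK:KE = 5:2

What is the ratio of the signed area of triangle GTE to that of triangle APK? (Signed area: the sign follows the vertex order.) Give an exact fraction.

[GTE]:[APK] = 21/16

Work in coordinates with A = (0, 0), J = (1, 0), T = (0, 1).
1. Q lies on line AT with AQ:QT = 2:3 ⇒ Q = (0, 2/5)
2. P is the centroid of triangle QJA ⇒ P = (1/3, 2/15)
3. G is where the line through A parallel to QP meets line PT ⇒ G = (5/9, -4/9)
4. E is the centroid of triangle AJG ⇒ E = (14/27, -4/27)
5. K lies on line PE with PK:KE = 5:2 ⇒ K = (88/189, -64/945)
2·[GTE] = -1/9, 2·[APK] = -16/189
[GTE]:[APK] = -1/9:-16/189 = 21/16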